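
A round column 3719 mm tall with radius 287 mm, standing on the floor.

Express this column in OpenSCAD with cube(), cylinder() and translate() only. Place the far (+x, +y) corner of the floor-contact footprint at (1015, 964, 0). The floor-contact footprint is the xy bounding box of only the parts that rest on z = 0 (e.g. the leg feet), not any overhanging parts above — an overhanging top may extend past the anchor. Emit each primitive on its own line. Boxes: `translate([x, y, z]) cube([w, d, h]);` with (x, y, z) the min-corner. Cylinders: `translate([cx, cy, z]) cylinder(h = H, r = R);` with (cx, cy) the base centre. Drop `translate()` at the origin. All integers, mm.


translate([728, 677, 0]) cylinder(h = 3719, r = 287);


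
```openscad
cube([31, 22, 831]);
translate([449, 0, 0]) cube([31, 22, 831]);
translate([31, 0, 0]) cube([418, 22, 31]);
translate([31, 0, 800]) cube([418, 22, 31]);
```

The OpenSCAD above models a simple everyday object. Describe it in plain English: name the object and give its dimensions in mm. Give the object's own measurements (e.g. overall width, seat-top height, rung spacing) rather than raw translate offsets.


A rectangular picture frame lying in the x–z plane (depth along y). The opening is 418 mm wide (x) by 769 mm tall (z), surrounded by a border 31 mm wide on all four sides. The frame is 22 mm deep and is made of two full-height vertical stiles with two horizontal rails fitted between them.


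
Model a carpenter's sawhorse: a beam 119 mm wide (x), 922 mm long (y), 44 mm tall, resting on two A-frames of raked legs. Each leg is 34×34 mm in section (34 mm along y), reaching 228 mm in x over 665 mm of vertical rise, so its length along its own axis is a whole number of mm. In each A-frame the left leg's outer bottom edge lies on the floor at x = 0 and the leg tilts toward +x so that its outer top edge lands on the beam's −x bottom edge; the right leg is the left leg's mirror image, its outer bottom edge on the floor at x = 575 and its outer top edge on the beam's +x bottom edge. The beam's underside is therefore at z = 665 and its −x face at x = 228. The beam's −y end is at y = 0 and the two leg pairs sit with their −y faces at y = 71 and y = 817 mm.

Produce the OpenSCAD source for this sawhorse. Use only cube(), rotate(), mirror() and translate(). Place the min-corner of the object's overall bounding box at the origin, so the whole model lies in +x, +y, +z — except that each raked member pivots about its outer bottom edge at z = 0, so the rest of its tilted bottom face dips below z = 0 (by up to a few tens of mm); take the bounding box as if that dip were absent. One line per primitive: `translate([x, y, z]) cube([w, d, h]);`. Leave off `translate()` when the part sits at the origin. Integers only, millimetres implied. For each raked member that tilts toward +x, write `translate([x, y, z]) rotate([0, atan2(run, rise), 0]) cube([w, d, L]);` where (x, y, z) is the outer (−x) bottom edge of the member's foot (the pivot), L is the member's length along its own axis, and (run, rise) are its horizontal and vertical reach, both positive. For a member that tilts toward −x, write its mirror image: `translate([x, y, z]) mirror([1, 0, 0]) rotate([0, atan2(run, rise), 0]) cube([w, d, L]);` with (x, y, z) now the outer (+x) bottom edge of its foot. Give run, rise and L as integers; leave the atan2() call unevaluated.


translate([228, 0, 665]) cube([119, 922, 44]);
translate([0, 71, 0]) rotate([0, atan2(228, 665), 0]) cube([34, 34, 703]);
translate([575, 71, 0]) mirror([1, 0, 0]) rotate([0, atan2(228, 665), 0]) cube([34, 34, 703]);
translate([0, 817, 0]) rotate([0, atan2(228, 665), 0]) cube([34, 34, 703]);
translate([575, 817, 0]) mirror([1, 0, 0]) rotate([0, atan2(228, 665), 0]) cube([34, 34, 703]);


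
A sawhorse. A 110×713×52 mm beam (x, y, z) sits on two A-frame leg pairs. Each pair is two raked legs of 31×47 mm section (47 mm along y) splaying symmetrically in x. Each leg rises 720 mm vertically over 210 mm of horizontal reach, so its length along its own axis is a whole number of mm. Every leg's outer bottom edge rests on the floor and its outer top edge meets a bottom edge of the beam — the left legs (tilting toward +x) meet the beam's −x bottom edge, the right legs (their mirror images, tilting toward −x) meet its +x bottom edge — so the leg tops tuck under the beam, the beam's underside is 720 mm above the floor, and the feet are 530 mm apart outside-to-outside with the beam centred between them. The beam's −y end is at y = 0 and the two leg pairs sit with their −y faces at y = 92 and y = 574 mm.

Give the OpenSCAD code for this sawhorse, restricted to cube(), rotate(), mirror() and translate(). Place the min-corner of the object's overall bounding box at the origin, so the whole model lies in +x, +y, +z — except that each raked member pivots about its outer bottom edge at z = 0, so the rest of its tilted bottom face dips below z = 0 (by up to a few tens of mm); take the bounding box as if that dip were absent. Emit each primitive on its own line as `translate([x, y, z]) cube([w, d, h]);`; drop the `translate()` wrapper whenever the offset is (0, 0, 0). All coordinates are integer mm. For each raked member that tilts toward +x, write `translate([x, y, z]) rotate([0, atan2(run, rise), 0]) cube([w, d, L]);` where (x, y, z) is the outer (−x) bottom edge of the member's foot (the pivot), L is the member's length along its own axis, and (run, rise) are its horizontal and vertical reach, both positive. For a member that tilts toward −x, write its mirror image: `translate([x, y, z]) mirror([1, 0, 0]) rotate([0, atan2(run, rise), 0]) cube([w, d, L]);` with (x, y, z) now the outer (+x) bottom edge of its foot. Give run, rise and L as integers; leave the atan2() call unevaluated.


translate([210, 0, 720]) cube([110, 713, 52]);
translate([0, 92, 0]) rotate([0, atan2(210, 720), 0]) cube([31, 47, 750]);
translate([530, 92, 0]) mirror([1, 0, 0]) rotate([0, atan2(210, 720), 0]) cube([31, 47, 750]);
translate([0, 574, 0]) rotate([0, atan2(210, 720), 0]) cube([31, 47, 750]);
translate([530, 574, 0]) mirror([1, 0, 0]) rotate([0, atan2(210, 720), 0]) cube([31, 47, 750]);


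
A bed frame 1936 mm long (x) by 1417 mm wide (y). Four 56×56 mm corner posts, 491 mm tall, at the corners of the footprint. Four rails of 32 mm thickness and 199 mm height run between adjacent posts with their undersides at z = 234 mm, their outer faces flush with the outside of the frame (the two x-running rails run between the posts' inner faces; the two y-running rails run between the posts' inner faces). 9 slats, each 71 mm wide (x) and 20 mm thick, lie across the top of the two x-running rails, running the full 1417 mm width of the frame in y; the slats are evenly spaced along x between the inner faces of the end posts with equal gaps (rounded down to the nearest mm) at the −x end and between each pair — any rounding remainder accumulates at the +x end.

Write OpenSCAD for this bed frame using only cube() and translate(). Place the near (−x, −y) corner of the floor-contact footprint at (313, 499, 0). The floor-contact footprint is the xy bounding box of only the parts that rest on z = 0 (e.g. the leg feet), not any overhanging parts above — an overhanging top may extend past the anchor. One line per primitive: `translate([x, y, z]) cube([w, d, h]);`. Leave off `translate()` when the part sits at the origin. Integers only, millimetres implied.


translate([313, 499, 0]) cube([56, 56, 491]);
translate([313, 1860, 0]) cube([56, 56, 491]);
translate([2193, 499, 0]) cube([56, 56, 491]);
translate([2193, 1860, 0]) cube([56, 56, 491]);
translate([369, 499, 234]) cube([1824, 32, 199]);
translate([369, 1884, 234]) cube([1824, 32, 199]);
translate([313, 555, 234]) cube([32, 1305, 199]);
translate([2217, 555, 234]) cube([32, 1305, 199]);
translate([487, 499, 433]) cube([71, 1417, 20]);
translate([676, 499, 433]) cube([71, 1417, 20]);
translate([865, 499, 433]) cube([71, 1417, 20]);
translate([1054, 499, 433]) cube([71, 1417, 20]);
translate([1243, 499, 433]) cube([71, 1417, 20]);
translate([1432, 499, 433]) cube([71, 1417, 20]);
translate([1621, 499, 433]) cube([71, 1417, 20]);
translate([1810, 499, 433]) cube([71, 1417, 20]);
translate([1999, 499, 433]) cube([71, 1417, 20]);


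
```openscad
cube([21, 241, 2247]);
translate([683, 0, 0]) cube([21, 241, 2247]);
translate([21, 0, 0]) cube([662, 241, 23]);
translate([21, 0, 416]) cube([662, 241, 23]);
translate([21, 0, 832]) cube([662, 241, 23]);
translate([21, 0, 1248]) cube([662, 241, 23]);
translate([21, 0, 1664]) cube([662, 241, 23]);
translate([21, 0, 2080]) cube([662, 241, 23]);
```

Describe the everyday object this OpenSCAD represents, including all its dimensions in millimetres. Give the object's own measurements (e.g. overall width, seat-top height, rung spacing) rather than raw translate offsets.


An open bookshelf. Two side panels, each 21 mm thick, 241 mm deep and 2247 mm tall, stand 704 mm apart (outside-to-outside). Between them sit 6 shelves, each 23 mm thick and 241 mm deep, spanning the full gap between the sides. The bottom shelf rests on the floor (its underside at z = 0) and the clear gap between one shelf's top and the next shelf's underside is 393 mm.


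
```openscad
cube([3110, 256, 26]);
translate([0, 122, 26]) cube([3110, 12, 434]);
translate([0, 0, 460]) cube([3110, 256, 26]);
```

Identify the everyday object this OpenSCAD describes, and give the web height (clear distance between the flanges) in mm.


An I-beam. The web height is 434 mm.

Two wide flanges with a thin centred web — an I-beam. Overall 486 mm minus two 26 mm flanges gives a web of 486 − 2·26 = 434 mm.


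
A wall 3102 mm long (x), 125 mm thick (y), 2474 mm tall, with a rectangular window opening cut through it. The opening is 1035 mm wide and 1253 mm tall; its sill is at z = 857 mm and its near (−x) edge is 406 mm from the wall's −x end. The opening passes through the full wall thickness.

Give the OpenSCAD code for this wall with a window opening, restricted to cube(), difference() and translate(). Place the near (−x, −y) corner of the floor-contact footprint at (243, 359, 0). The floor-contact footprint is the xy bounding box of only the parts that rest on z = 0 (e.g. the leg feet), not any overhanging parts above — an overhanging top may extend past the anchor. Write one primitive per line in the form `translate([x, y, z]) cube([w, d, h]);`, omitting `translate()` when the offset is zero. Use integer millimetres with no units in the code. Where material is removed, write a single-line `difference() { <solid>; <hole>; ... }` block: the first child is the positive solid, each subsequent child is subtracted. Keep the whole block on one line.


difference() { translate([243, 359, 0]) cube([3102, 125, 2474]); translate([649, 359, 857]) cube([1035, 125, 1253]); }


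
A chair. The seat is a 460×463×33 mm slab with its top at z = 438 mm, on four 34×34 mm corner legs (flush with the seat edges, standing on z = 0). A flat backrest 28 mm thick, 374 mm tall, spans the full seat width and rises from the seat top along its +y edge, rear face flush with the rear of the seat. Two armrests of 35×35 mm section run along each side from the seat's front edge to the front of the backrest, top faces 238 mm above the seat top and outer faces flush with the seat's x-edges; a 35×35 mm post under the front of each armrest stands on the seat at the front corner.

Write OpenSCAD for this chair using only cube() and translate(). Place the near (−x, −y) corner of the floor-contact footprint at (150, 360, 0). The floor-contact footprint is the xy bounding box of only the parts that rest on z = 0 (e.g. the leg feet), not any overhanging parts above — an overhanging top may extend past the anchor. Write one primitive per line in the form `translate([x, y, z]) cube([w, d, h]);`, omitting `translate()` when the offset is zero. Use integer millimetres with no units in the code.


translate([150, 360, 405]) cube([460, 463, 33]);
translate([150, 360, 0]) cube([34, 34, 405]);
translate([576, 360, 0]) cube([34, 34, 405]);
translate([150, 789, 0]) cube([34, 34, 405]);
translate([576, 789, 0]) cube([34, 34, 405]);
translate([150, 795, 438]) cube([460, 28, 374]);
translate([150, 360, 641]) cube([35, 435, 35]);
translate([575, 360, 641]) cube([35, 435, 35]);
translate([150, 360, 438]) cube([35, 35, 203]);
translate([575, 360, 438]) cube([35, 35, 203]);


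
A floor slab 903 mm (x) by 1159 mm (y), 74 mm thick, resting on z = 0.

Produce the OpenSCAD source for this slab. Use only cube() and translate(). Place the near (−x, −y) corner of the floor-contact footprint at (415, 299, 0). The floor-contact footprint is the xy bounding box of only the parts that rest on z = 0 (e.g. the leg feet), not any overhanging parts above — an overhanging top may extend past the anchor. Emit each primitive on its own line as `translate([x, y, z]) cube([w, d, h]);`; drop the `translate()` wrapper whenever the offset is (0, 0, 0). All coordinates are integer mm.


translate([415, 299, 0]) cube([903, 1159, 74]);


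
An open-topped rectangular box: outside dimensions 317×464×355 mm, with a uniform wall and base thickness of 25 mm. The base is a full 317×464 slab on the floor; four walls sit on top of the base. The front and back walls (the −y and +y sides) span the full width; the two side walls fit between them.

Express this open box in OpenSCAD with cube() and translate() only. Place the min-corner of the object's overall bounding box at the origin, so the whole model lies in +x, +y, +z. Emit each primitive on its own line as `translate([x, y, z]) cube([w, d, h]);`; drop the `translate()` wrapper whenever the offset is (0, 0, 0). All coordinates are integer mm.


cube([317, 464, 25]);
translate([0, 0, 25]) cube([317, 25, 330]);
translate([0, 439, 25]) cube([317, 25, 330]);
translate([0, 25, 25]) cube([25, 414, 330]);
translate([292, 25, 25]) cube([25, 414, 330]);


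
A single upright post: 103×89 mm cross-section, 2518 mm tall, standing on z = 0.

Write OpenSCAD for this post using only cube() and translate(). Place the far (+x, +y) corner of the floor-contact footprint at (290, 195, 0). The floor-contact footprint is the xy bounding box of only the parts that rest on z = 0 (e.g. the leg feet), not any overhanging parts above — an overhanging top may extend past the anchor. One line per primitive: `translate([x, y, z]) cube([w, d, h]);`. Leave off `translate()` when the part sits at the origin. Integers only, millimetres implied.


translate([187, 106, 0]) cube([103, 89, 2518]);


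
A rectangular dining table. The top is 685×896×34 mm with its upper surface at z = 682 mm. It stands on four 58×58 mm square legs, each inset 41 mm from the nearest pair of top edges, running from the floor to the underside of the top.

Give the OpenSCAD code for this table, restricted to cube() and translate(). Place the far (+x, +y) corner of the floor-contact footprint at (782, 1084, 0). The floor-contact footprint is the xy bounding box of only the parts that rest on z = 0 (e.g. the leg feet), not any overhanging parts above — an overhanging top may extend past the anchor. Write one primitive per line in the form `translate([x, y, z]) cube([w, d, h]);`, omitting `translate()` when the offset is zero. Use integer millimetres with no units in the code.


translate([138, 229, 648]) cube([685, 896, 34]);
translate([179, 270, 0]) cube([58, 58, 648]);
translate([724, 270, 0]) cube([58, 58, 648]);
translate([179, 1026, 0]) cube([58, 58, 648]);
translate([724, 1026, 0]) cube([58, 58, 648]);


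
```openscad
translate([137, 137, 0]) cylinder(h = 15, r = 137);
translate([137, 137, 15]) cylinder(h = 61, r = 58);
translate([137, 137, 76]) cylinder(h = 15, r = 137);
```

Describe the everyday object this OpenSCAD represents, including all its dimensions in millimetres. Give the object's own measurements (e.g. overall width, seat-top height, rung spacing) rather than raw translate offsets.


A spool: two coaxial disc flanges of radius 137 mm and thickness 15 mm, joined by a core cylinder of radius 58 mm and height 61 mm. The lower flange rests on z = 0 and the three cylinders share a vertical axis.


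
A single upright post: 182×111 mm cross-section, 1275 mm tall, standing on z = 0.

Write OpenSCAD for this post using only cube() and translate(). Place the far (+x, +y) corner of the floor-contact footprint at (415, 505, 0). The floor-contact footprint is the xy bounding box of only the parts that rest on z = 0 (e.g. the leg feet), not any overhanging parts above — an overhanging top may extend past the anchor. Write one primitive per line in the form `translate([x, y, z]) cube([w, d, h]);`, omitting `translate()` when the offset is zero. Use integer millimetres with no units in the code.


translate([233, 394, 0]) cube([182, 111, 1275]);


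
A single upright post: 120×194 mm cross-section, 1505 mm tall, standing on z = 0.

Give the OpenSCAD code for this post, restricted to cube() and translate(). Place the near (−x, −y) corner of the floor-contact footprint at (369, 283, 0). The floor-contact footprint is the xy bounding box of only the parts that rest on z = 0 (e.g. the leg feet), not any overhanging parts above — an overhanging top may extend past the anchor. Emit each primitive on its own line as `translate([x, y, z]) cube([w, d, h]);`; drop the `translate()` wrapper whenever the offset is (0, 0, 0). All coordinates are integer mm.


translate([369, 283, 0]) cube([120, 194, 1505]);


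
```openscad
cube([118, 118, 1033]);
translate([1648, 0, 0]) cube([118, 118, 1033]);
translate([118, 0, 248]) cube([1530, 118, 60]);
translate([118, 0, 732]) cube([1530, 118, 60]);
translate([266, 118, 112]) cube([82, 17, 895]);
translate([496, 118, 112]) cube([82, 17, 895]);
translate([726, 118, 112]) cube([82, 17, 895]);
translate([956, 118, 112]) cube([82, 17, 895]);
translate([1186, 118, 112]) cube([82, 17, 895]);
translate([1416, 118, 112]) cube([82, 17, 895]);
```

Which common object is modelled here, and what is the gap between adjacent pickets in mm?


A fence section. The picket gap is 148 mm.

Two posts, two rails, 6 pickets — a fence section. Span 1530 mm holds 6 pickets of 82 mm with 7 equal gaps: ⌊(1530 − 6·82) / 7⌋ = 148 mm.


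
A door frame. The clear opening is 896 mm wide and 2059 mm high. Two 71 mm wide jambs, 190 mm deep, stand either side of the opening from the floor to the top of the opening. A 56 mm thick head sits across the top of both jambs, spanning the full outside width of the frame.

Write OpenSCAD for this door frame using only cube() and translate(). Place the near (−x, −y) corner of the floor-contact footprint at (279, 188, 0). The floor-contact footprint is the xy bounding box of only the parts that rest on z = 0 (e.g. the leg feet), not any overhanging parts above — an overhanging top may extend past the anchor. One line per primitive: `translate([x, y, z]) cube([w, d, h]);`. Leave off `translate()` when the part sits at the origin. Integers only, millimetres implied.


translate([279, 188, 0]) cube([71, 190, 2059]);
translate([1246, 188, 0]) cube([71, 190, 2059]);
translate([279, 188, 2059]) cube([1038, 190, 56]);


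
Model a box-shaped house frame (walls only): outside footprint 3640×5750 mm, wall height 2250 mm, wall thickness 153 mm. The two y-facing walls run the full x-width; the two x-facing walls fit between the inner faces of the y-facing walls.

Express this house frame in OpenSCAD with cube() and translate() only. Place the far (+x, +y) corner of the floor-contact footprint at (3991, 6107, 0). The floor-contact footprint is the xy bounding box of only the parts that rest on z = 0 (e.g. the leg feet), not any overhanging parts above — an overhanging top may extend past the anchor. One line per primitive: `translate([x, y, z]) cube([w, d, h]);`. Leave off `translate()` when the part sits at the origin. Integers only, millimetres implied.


translate([351, 357, 0]) cube([3640, 153, 2250]);
translate([351, 5954, 0]) cube([3640, 153, 2250]);
translate([351, 510, 0]) cube([153, 5444, 2250]);
translate([3838, 510, 0]) cube([153, 5444, 2250]);


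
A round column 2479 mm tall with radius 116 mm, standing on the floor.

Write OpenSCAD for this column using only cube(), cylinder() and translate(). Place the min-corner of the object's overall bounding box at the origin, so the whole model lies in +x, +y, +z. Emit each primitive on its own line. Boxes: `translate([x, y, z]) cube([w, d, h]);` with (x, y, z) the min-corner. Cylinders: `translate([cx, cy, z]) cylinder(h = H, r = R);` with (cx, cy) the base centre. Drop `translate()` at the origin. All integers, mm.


translate([116, 116, 0]) cylinder(h = 2479, r = 116);


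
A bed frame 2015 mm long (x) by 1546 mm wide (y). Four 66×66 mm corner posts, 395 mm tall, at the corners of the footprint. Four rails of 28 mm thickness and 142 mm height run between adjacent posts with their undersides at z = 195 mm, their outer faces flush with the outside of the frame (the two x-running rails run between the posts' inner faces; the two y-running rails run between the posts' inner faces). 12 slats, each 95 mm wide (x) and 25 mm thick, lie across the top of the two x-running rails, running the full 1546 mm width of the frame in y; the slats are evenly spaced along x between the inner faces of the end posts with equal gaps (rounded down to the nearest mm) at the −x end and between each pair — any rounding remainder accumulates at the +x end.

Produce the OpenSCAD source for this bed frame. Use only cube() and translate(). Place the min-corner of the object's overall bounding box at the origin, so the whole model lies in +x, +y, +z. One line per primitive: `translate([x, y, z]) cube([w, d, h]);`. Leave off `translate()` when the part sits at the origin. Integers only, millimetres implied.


cube([66, 66, 395]);
translate([0, 1480, 0]) cube([66, 66, 395]);
translate([1949, 0, 0]) cube([66, 66, 395]);
translate([1949, 1480, 0]) cube([66, 66, 395]);
translate([66, 0, 195]) cube([1883, 28, 142]);
translate([66, 1518, 195]) cube([1883, 28, 142]);
translate([0, 66, 195]) cube([28, 1414, 142]);
translate([1987, 66, 195]) cube([28, 1414, 142]);
translate([123, 0, 337]) cube([95, 1546, 25]);
translate([275, 0, 337]) cube([95, 1546, 25]);
translate([427, 0, 337]) cube([95, 1546, 25]);
translate([579, 0, 337]) cube([95, 1546, 25]);
translate([731, 0, 337]) cube([95, 1546, 25]);
translate([883, 0, 337]) cube([95, 1546, 25]);
translate([1035, 0, 337]) cube([95, 1546, 25]);
translate([1187, 0, 337]) cube([95, 1546, 25]);
translate([1339, 0, 337]) cube([95, 1546, 25]);
translate([1491, 0, 337]) cube([95, 1546, 25]);
translate([1643, 0, 337]) cube([95, 1546, 25]);
translate([1795, 0, 337]) cube([95, 1546, 25]);


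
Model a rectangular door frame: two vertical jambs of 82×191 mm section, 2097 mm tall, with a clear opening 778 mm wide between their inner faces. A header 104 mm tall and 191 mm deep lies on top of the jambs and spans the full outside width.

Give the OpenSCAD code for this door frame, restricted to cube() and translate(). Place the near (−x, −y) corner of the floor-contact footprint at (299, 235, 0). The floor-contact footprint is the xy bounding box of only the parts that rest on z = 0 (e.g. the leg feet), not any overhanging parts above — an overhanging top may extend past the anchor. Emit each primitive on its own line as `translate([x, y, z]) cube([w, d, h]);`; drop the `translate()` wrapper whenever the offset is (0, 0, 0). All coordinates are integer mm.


translate([299, 235, 0]) cube([82, 191, 2097]);
translate([1159, 235, 0]) cube([82, 191, 2097]);
translate([299, 235, 2097]) cube([942, 191, 104]);


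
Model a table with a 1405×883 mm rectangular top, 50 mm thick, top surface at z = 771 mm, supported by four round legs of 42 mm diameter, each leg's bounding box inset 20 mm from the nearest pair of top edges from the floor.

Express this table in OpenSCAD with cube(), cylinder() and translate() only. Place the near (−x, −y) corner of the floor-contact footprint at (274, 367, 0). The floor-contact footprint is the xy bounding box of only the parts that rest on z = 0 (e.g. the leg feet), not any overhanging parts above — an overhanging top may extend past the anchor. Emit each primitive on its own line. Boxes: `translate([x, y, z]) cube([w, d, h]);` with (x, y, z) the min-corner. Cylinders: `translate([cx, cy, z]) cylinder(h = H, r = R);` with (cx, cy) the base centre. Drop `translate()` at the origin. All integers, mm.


translate([254, 347, 721]) cube([1405, 883, 50]);
translate([295, 388, 0]) cylinder(h = 721, r = 21);
translate([1618, 388, 0]) cylinder(h = 721, r = 21);
translate([295, 1189, 0]) cylinder(h = 721, r = 21);
translate([1618, 1189, 0]) cylinder(h = 721, r = 21);


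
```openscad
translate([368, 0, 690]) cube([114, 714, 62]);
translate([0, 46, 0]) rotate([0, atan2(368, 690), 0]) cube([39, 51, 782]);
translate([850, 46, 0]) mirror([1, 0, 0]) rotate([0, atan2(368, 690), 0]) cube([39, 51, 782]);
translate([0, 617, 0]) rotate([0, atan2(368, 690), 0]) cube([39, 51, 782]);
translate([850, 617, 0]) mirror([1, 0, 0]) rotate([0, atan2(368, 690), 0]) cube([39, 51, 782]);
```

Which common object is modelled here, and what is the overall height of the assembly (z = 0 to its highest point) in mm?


A sawhorse. The overall height is 752 mm.

A beam across two mirrored pairs of raked legs — a sawhorse. The beam's underside is at z = 690 (matching the legs' vertical rise in atan2(368, 690)) and the beam is 62 mm tall, so its top is at 690 + 62 = 752 mm. The raked legs top out at the beam's underside, so that is the highest point.


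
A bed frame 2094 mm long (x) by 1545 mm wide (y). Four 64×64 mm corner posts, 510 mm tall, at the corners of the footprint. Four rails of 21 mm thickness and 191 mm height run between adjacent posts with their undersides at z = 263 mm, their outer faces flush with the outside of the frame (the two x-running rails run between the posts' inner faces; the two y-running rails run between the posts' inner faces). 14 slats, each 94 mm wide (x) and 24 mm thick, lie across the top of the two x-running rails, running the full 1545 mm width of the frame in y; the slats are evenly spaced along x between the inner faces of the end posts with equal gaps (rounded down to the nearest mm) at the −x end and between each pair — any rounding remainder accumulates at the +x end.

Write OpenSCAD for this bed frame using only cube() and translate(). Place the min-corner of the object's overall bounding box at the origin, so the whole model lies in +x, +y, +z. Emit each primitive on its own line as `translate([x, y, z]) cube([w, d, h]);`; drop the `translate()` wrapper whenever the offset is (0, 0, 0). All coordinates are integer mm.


// slat z = rail_z + rail_h = 263 + 191 = 454
// slat gap = ⌊(1966 − 14·94) / 15⌋ = 43
cube([64, 64, 510]);
translate([0, 1481, 0]) cube([64, 64, 510]);
translate([2030, 0, 0]) cube([64, 64, 510]);
translate([2030, 1481, 0]) cube([64, 64, 510]);
translate([64, 0, 263]) cube([1966, 21, 191]);
translate([64, 1524, 263]) cube([1966, 21, 191]);
translate([0, 64, 263]) cube([21, 1417, 191]);
translate([2073, 64, 263]) cube([21, 1417, 191]);
translate([107, 0, 454]) cube([94, 1545, 24]);
translate([244, 0, 454]) cube([94, 1545, 24]);
translate([381, 0, 454]) cube([94, 1545, 24]);
translate([518, 0, 454]) cube([94, 1545, 24]);
translate([655, 0, 454]) cube([94, 1545, 24]);
translate([792, 0, 454]) cube([94, 1545, 24]);
translate([929, 0, 454]) cube([94, 1545, 24]);
translate([1066, 0, 454]) cube([94, 1545, 24]);
translate([1203, 0, 454]) cube([94, 1545, 24]);
translate([1340, 0, 454]) cube([94, 1545, 24]);
translate([1477, 0, 454]) cube([94, 1545, 24]);
translate([1614, 0, 454]) cube([94, 1545, 24]);
translate([1751, 0, 454]) cube([94, 1545, 24]);
translate([1888, 0, 454]) cube([94, 1545, 24]);


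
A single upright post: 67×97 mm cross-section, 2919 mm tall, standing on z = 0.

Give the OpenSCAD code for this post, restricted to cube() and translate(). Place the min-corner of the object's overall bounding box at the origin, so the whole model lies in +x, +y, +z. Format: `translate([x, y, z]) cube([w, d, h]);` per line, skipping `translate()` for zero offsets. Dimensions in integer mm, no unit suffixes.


cube([67, 97, 2919]);


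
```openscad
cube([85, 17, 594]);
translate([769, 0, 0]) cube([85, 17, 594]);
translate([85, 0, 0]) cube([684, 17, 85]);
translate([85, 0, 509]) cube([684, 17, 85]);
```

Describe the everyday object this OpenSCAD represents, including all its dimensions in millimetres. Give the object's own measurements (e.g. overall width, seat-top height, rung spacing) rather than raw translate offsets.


A rectangular picture frame lying in the x–z plane (depth along y). The opening is 684 mm wide (x) by 424 mm tall (z), surrounded by a border 85 mm wide on all four sides. The frame is 17 mm deep and is made of two full-height vertical stiles with two horizontal rails fitted between them.


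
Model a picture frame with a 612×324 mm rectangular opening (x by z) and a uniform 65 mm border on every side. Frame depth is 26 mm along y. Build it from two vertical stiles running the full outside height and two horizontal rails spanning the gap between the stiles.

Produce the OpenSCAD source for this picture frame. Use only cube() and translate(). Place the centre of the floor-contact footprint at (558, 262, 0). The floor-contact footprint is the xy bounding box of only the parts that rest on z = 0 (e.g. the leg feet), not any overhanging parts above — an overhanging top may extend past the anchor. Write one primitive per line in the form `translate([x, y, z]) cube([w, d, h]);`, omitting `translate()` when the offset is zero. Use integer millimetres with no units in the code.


translate([187, 249, 0]) cube([65, 26, 454]);
translate([864, 249, 0]) cube([65, 26, 454]);
translate([252, 249, 0]) cube([612, 26, 65]);
translate([252, 249, 389]) cube([612, 26, 65]);


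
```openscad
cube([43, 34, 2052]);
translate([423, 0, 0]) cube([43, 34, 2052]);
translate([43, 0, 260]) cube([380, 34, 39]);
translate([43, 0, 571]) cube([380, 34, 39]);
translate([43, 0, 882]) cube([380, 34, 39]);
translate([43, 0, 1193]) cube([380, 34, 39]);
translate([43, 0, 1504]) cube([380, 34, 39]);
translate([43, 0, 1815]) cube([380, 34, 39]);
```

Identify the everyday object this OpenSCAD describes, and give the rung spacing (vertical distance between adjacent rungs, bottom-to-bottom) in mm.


A ladder. The rung spacing is 311 mm.

Two tall 43×34 posts with 6 short bars between them — a ladder. Adjacent rungs sit at z = 260 and z = 571, so the spacing is 571 − 260 = 311 mm.


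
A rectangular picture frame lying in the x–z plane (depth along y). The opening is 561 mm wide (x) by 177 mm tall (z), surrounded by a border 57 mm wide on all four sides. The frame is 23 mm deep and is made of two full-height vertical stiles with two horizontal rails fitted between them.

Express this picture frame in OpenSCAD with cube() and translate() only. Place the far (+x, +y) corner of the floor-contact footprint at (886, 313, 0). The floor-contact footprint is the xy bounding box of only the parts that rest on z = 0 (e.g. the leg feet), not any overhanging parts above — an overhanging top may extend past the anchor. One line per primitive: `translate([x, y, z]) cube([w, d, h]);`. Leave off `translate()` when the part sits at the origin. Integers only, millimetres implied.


translate([211, 290, 0]) cube([57, 23, 291]);
translate([829, 290, 0]) cube([57, 23, 291]);
translate([268, 290, 0]) cube([561, 23, 57]);
translate([268, 290, 234]) cube([561, 23, 57]);


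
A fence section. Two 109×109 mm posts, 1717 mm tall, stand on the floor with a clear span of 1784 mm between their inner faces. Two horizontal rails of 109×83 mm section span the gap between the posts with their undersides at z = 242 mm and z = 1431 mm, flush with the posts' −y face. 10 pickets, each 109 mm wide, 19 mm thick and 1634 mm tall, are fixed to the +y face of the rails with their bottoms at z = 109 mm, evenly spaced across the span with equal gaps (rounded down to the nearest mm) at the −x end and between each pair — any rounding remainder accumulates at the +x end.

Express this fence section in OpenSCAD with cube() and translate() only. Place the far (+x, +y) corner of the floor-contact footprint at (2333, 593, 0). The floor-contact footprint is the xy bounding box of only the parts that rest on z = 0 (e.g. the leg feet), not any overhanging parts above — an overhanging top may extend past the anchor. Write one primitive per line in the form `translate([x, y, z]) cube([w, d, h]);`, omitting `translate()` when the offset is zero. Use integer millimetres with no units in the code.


translate([331, 484, 0]) cube([109, 109, 1717]);
translate([2224, 484, 0]) cube([109, 109, 1717]);
translate([440, 484, 242]) cube([1784, 109, 83]);
translate([440, 484, 1431]) cube([1784, 109, 83]);
translate([503, 593, 109]) cube([109, 19, 1634]);
translate([675, 593, 109]) cube([109, 19, 1634]);
translate([847, 593, 109]) cube([109, 19, 1634]);
translate([1019, 593, 109]) cube([109, 19, 1634]);
translate([1191, 593, 109]) cube([109, 19, 1634]);
translate([1363, 593, 109]) cube([109, 19, 1634]);
translate([1535, 593, 109]) cube([109, 19, 1634]);
translate([1707, 593, 109]) cube([109, 19, 1634]);
translate([1879, 593, 109]) cube([109, 19, 1634]);
translate([2051, 593, 109]) cube([109, 19, 1634]);


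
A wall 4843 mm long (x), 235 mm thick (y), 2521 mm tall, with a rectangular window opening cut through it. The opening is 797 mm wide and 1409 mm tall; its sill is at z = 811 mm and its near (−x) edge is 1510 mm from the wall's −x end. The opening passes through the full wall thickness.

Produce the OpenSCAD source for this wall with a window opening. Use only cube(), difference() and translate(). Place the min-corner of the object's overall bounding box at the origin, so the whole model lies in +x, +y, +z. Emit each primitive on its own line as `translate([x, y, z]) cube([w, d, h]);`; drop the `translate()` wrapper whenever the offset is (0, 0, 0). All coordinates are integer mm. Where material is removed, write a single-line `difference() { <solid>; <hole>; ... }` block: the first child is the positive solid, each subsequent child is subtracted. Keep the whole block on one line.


difference() { cube([4843, 235, 2521]); translate([1510, 0, 811]) cube([797, 235, 1409]); }


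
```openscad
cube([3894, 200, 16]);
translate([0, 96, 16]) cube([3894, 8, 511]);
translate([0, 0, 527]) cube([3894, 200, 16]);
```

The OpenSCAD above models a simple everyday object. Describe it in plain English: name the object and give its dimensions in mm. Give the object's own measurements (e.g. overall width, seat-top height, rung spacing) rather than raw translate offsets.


An I-beam lying along x, 3894 mm long. Overall section height 543 mm. Two flanges 200 mm wide (y) and 16 mm thick, one on the floor and one at the top; a web 8 mm thick runs between them, centred on the flange width.


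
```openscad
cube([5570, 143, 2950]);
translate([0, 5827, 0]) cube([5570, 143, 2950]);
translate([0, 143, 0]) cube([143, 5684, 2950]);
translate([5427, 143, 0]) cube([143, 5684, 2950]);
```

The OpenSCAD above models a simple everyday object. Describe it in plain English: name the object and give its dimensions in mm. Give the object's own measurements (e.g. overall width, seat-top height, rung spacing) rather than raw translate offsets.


The wall frame of a small rectangular building: four walls, each 2950 mm tall and 143 mm thick, enclosing a footprint 5570 mm (x) by 5970 mm (y) outside-to-outside, with no floor or roof. The front and back walls (the −y and +y sides) span the full width; the two side walls fit between them.


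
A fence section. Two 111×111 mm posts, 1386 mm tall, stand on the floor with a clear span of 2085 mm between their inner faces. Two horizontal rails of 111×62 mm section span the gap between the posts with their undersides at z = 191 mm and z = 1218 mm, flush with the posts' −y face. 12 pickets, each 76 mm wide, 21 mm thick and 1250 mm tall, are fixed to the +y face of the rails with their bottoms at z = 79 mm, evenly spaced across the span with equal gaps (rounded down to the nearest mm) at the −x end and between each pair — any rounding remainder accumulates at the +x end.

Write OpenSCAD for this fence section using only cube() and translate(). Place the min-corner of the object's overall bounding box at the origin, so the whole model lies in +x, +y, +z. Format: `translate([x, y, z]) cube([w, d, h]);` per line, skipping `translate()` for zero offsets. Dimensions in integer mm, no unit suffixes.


cube([111, 111, 1386]);
translate([2196, 0, 0]) cube([111, 111, 1386]);
translate([111, 0, 191]) cube([2085, 111, 62]);
translate([111, 0, 1218]) cube([2085, 111, 62]);
translate([201, 111, 79]) cube([76, 21, 1250]);
translate([367, 111, 79]) cube([76, 21, 1250]);
translate([533, 111, 79]) cube([76, 21, 1250]);
translate([699, 111, 79]) cube([76, 21, 1250]);
translate([865, 111, 79]) cube([76, 21, 1250]);
translate([1031, 111, 79]) cube([76, 21, 1250]);
translate([1197, 111, 79]) cube([76, 21, 1250]);
translate([1363, 111, 79]) cube([76, 21, 1250]);
translate([1529, 111, 79]) cube([76, 21, 1250]);
translate([1695, 111, 79]) cube([76, 21, 1250]);
translate([1861, 111, 79]) cube([76, 21, 1250]);
translate([2027, 111, 79]) cube([76, 21, 1250]);


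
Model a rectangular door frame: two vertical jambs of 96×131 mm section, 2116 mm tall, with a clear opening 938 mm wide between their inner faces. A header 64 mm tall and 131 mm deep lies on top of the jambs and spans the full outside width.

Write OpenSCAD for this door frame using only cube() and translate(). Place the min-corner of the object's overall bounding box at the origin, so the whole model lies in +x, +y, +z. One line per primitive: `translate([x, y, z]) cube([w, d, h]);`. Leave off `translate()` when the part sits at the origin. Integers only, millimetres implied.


cube([96, 131, 2116]);
translate([1034, 0, 0]) cube([96, 131, 2116]);
translate([0, 0, 2116]) cube([1130, 131, 64]);


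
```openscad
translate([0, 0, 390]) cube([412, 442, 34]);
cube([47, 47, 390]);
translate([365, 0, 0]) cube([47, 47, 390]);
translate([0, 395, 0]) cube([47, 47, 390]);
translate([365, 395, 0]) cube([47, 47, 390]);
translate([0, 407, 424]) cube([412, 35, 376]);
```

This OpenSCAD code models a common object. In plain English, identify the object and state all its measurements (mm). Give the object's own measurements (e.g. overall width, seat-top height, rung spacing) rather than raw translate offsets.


A chair. The seat is a 412×442×34 mm slab with its top at z = 424 mm, on four 47×47 mm corner legs (flush with the seat edges, standing on z = 0). A flat backrest 35 mm thick, 376 mm tall, spans the full seat width and rises from the seat top along its +y edge, rear face flush with the rear of the seat.


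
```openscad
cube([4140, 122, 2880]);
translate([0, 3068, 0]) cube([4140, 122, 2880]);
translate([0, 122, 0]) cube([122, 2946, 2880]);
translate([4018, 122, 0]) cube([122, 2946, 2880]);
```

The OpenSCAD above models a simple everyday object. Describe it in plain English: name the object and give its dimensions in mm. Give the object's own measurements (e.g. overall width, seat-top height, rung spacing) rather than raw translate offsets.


The wall frame of a small rectangular building: four walls, each 2880 mm tall and 122 mm thick, enclosing a footprint 4140 mm (x) by 3190 mm (y) outside-to-outside, with no floor or roof. The front and back walls (the −y and +y sides) span the full width; the two side walls fit between them.


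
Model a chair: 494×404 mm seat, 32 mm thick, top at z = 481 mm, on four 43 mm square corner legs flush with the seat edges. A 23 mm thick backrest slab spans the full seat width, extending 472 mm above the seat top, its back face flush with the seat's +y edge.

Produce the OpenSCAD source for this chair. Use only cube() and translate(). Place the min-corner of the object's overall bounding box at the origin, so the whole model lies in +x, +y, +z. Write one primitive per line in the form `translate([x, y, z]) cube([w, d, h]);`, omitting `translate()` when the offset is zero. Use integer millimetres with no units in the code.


translate([0, 0, 449]) cube([494, 404, 32]);
cube([43, 43, 449]);
translate([451, 0, 0]) cube([43, 43, 449]);
translate([0, 361, 0]) cube([43, 43, 449]);
translate([451, 361, 0]) cube([43, 43, 449]);
translate([0, 381, 481]) cube([494, 23, 472]);
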